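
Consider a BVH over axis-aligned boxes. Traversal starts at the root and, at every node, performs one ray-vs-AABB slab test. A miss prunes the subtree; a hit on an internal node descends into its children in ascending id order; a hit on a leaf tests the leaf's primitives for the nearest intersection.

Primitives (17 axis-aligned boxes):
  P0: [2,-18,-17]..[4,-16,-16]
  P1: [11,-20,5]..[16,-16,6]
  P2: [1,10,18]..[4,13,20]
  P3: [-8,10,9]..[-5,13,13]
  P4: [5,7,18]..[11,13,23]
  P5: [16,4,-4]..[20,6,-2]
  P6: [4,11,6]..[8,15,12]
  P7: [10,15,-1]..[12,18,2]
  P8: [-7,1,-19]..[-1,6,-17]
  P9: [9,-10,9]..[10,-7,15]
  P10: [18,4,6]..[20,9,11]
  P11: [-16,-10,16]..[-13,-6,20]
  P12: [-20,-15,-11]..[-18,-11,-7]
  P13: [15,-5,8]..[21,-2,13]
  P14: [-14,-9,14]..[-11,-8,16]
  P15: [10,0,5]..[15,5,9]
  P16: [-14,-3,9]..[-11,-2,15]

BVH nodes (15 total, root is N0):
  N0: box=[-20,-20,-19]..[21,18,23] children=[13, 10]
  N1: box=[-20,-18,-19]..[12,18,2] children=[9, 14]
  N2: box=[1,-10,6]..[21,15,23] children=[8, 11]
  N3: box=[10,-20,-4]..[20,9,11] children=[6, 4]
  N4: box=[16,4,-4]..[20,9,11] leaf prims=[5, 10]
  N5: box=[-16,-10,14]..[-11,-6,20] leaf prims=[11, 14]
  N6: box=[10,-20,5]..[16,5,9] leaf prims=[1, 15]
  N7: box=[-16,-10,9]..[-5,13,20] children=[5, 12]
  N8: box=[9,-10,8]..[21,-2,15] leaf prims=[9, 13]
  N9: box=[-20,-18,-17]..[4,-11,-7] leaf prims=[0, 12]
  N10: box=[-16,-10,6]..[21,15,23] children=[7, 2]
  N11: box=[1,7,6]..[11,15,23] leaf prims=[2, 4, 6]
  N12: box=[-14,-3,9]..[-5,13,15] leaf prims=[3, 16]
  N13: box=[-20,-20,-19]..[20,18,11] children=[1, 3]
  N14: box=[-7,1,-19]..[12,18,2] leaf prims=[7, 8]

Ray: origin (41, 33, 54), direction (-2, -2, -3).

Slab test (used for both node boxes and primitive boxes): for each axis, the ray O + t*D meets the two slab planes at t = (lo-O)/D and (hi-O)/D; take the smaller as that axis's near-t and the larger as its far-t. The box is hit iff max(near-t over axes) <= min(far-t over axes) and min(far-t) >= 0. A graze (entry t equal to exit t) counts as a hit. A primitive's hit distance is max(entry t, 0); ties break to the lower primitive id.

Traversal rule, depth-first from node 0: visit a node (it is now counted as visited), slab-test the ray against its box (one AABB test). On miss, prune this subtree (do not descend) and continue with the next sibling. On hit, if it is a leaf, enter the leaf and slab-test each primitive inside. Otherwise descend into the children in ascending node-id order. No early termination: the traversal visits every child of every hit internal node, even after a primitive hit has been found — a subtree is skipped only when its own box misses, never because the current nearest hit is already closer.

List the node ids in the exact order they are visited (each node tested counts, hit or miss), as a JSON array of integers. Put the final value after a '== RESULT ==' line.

Trace the traversal:
N0 x:[10,61/2] y:[15/2,53/2] z:[31/3,73/3] -> hit [31/3,73/3], descend [10, 13]
  N10 x:[10,57/2] y:[9,43/2] z:[31/3,16] -> hit [31/3,16], descend [2, 7]
    N2 x:[10,20] y:[9,43/2] z:[31/3,16] -> hit [31/3,16], descend [8, 11]
      N8 x:[10,16] y:[35/2,43/2] z:[13,46/3] -> miss, prune
      N11 x:[15,20] y:[9,13] z:[31/3,16] -> miss, prune
    N7 x:[23,57/2] y:[10,43/2] z:[34/3,15] -> miss, prune
  N13 x:[21/2,61/2] y:[15/2,53/2] z:[43/3,73/3] -> hit [43/3,73/3], descend [1, 3]
    N1 x:[29/2,61/2] y:[15/2,51/2] z:[52/3,73/3] -> hit [52/3,73/3], descend [9, 14]
      N9 x:[37/2,61/2] y:[22,51/2] z:[61/3,71/3] -> hit [22,71/3] leaf, test {P0(miss), P12(miss)}
      N14 x:[29/2,24] y:[15/2,16] z:[52/3,73/3] -> miss, prune
    N3 x:[21/2,31/2] y:[12,53/2] z:[43/3,58/3] -> hit [43/3,31/2], descend [4, 6]
      N4 x:[21/2,25/2] y:[12,29/2] z:[43/3,58/3] -> miss, prune
      N6 x:[25/2,31/2] y:[14,53/2] z:[15,49/3] -> hit [15,31/2] leaf, test {P1(miss), P15@t=15}

Summary -> nodes [0, 10, 2, 8, 11, 7, 13, 1, 9, 14, 3, 4, 6]; box-tests=13; leaf-entries=2; first=P15

== RESULT ==
[0, 10, 2, 8, 11, 7, 13, 1, 9, 14, 3, 4, 6]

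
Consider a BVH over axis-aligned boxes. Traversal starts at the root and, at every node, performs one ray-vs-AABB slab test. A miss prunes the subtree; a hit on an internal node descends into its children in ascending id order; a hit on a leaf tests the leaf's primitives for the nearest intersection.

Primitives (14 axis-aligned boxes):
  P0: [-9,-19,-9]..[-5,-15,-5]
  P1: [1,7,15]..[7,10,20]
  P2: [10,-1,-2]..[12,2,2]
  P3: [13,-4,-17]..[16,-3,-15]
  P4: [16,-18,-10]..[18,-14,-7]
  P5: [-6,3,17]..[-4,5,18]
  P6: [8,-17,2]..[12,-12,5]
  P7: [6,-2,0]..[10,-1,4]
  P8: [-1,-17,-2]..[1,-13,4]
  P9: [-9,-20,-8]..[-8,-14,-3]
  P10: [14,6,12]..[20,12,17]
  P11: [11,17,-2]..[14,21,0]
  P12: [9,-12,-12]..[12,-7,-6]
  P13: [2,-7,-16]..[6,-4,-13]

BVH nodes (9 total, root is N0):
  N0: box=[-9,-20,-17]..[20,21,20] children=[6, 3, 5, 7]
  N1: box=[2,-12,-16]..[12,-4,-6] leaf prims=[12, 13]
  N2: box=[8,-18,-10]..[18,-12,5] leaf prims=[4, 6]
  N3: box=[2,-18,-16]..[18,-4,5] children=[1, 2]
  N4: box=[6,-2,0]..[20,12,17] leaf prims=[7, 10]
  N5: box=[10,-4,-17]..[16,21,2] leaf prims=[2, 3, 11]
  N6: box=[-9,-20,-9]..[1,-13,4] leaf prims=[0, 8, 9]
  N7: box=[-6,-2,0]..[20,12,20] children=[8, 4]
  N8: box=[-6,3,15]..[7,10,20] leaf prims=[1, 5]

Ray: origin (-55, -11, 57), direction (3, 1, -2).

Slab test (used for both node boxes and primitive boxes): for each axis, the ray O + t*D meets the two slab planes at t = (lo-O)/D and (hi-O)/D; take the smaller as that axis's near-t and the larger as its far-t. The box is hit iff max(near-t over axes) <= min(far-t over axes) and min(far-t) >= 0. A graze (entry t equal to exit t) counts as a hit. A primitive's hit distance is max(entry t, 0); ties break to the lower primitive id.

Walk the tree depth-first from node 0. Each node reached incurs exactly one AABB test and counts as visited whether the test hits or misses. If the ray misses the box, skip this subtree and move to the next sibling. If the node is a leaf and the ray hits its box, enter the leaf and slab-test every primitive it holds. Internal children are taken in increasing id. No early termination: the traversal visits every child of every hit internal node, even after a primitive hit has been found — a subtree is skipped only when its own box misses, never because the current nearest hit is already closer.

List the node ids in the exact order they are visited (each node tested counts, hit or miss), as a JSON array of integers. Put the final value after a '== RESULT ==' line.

Trace the traversal:
N0 x:[46/3,25] y:[-9,32] z:[37/2,37] -> hit [37/2,25], descend [3, 5, 6, 7]
  N3 x:[19,73/3] y:[-7,7] z:[26,73/2] -> miss, prune
  N5 x:[65/3,71/3] y:[7,32] z:[55/2,37] -> miss, prune
  N6 x:[46/3,56/3] y:[-9,-2] z:[53/2,33] -> miss, prune
  N7 x:[49/3,25] y:[9,23] z:[37/2,57/2] -> hit [37/2,23], descend [4, 8]
    N4 x:[61/3,25] y:[9,23] z:[20,57/2] -> hit [61/3,23] leaf, test {P7(miss), P10(miss)}
    N8 x:[49/3,62/3] y:[14,21] z:[37/2,21] -> hit [37/2,62/3] leaf, test {P1@t=56/3, P5(miss)}

7 AABB tests over nodes [0, 3, 5, 6, 7, 4, 8]; 2 leaves entered; closest P1.

== RESULT ==
[0, 3, 5, 6, 7, 4, 8]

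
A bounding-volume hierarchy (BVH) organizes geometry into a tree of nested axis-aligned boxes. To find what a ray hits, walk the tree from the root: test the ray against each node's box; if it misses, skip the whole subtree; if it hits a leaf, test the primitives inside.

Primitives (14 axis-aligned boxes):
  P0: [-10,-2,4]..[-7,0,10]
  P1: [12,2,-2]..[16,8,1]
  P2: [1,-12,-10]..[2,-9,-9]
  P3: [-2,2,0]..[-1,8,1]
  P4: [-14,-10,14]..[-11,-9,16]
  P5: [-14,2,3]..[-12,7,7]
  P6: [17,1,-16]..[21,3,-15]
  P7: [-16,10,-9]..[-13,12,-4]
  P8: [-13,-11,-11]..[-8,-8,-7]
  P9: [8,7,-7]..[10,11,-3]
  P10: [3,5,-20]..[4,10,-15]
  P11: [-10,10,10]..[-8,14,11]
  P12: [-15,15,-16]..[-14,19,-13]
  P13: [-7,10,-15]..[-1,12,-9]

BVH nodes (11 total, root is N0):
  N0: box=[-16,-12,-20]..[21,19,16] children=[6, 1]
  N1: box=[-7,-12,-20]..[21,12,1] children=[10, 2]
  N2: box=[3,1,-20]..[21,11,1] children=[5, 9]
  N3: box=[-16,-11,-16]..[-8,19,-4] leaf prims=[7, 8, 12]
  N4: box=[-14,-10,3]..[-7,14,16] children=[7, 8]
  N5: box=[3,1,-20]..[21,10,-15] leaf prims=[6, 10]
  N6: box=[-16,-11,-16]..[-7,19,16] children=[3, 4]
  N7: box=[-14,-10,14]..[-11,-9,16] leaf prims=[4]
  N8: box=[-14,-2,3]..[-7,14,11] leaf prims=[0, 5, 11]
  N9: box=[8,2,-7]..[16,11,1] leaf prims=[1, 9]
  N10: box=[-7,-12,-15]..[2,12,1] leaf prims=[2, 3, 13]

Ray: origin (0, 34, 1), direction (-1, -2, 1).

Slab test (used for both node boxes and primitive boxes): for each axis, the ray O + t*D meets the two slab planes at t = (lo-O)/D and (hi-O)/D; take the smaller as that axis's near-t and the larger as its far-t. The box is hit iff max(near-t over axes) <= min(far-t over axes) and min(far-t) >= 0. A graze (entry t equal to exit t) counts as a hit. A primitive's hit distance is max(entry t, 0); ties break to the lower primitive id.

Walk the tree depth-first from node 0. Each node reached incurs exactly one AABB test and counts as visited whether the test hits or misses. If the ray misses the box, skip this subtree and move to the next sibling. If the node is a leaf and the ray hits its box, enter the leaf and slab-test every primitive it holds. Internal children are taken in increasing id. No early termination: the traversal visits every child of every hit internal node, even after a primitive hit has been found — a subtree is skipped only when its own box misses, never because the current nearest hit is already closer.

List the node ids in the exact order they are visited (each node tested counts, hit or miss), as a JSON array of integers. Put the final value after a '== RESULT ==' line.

Traverse from the root:
N0 x:[-21,16] y:[15/2,23] z:[-21,15] -> hit [15/2,15], descend [1, 6]
  N1 x:[-21,7] y:[11,23] z:[-21,0] -> miss, prune
  N6 x:[7,16] y:[15/2,45/2] z:[-17,15] -> hit [15/2,15], descend [3, 4]
    N3 x:[8,16] y:[15/2,45/2] z:[-17,-5] -> miss, prune
    N4 x:[7,14] y:[10,22] z:[2,15] -> hit [10,14], descend [7, 8]
      N7 x:[11,14] y:[43/2,22] z:[13,15] -> miss, prune
      N8 x:[7,14] y:[10,18] z:[2,10] -> hit [10,10] leaf, test {P0(miss), P5(miss), P11@t=10}

7 AABB tests over nodes [0, 1, 6, 3, 4, 7, 8]; 1 leaf entered; closest P11.

== RESULT ==
[0, 1, 6, 3, 4, 7, 8]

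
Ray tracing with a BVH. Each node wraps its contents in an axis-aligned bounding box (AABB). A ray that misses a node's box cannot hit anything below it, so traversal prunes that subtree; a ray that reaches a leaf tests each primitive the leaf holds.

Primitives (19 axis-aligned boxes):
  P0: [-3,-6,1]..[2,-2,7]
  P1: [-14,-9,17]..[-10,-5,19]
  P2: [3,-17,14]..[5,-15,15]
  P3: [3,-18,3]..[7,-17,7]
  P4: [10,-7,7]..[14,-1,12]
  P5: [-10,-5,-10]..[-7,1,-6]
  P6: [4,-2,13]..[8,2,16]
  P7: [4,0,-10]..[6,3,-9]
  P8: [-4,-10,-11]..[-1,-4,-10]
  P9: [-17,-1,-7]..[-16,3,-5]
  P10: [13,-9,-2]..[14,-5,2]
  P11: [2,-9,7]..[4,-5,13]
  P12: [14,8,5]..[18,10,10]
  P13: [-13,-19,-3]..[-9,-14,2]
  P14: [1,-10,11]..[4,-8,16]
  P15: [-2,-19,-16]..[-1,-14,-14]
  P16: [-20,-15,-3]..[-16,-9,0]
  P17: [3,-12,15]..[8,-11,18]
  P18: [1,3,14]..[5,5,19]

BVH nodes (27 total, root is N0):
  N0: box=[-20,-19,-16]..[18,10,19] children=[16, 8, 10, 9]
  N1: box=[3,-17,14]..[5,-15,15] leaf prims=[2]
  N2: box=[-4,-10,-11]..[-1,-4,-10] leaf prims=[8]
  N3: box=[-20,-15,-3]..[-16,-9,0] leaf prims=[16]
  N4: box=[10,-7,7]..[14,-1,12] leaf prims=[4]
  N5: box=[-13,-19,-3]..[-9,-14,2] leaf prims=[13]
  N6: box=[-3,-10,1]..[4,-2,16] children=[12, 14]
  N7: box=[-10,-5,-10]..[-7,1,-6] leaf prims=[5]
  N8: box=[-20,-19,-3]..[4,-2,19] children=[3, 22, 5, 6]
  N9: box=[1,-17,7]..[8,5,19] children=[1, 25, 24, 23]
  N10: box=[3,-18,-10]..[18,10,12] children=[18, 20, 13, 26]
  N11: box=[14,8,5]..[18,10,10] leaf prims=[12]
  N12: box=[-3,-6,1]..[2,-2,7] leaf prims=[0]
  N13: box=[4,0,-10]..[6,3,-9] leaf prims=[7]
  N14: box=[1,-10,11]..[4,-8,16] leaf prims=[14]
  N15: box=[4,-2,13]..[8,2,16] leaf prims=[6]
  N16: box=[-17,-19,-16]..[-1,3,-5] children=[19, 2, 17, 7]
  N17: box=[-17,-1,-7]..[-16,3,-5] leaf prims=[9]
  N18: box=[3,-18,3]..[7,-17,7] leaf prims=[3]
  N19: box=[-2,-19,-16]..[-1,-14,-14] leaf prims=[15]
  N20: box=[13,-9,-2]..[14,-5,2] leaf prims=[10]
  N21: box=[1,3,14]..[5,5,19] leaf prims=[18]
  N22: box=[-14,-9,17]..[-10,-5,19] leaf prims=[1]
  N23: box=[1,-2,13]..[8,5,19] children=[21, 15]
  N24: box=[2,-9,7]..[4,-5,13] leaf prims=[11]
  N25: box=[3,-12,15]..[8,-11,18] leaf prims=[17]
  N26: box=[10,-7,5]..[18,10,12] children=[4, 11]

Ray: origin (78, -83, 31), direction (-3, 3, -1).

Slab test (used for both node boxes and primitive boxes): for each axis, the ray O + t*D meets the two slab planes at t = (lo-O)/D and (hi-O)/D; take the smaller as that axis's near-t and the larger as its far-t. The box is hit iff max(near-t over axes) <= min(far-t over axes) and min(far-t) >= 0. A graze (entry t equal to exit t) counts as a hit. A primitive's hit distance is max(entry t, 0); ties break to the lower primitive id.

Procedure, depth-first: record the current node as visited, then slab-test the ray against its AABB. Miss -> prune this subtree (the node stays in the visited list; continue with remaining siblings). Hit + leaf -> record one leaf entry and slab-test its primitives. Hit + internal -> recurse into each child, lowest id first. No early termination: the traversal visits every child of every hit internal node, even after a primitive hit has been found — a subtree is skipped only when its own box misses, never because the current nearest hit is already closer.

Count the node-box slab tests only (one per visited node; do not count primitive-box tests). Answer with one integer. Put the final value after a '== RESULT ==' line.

Walk:
N0 x:[20,98/3] y:[64/3,31] z:[12,47] -> hit [64/3,31], descend [8, 9, 10, 16]
  N8 x:[74/3,98/3] y:[64/3,27] z:[12,34] -> hit [74/3,27], descend [3, 5, 6, 22]
    N3 x:[94/3,98/3] y:[68/3,74/3] z:[31,34] -> miss, prune
    N5 x:[29,91/3] y:[64/3,23] z:[29,34] -> miss, prune
    N6 x:[74/3,27] y:[73/3,27] z:[15,30] -> hit [74/3,27], descend [12, 14]
      N12 x:[76/3,27] y:[77/3,27] z:[24,30] -> hit [77/3,27] leaf, test {P0@t=77/3}
      N14 x:[74/3,77/3] y:[73/3,25] z:[15,20] -> miss, prune
    N22 x:[88/3,92/3] y:[74/3,26] z:[12,14] -> miss, prune
  N9 x:[70/3,77/3] y:[22,88/3] z:[12,24] -> hit [70/3,24], descend [1, 23, 24, 25]
    N1 x:[73/3,25] y:[22,68/3] z:[16,17] -> miss, prune
    N23 x:[70/3,77/3] y:[27,88/3] z:[12,18] -> miss, prune
    N24 x:[74/3,76/3] y:[74/3,26] z:[18,24] -> miss, prune
    N25 x:[70/3,25] y:[71/3,24] z:[13,16] -> miss, prune
  N10 x:[20,25] y:[65/3,31] z:[19,41] -> hit [65/3,25], descend [13, 18, 20, 26]
    N13 x:[24,74/3] y:[83/3,86/3] z:[40,41] -> miss, prune
    N18 x:[71/3,25] y:[65/3,22] z:[24,28] -> miss, prune
    N20 x:[64/3,65/3] y:[74/3,26] z:[29,33] -> miss, prune
    N26 x:[20,68/3] y:[76/3,31] z:[19,26] -> miss, prune
  N16 x:[79/3,95/3] y:[64/3,86/3] z:[36,47] -> miss, prune

Visited [0, 8, 3, 5, 6, 12, 14, 22, 9, 1, 23, 24, 25, 10, 13, 18, 20, 26, 16]. Tests: 19 box, 1 leaf. Nearest: P0.

== RESULT ==
19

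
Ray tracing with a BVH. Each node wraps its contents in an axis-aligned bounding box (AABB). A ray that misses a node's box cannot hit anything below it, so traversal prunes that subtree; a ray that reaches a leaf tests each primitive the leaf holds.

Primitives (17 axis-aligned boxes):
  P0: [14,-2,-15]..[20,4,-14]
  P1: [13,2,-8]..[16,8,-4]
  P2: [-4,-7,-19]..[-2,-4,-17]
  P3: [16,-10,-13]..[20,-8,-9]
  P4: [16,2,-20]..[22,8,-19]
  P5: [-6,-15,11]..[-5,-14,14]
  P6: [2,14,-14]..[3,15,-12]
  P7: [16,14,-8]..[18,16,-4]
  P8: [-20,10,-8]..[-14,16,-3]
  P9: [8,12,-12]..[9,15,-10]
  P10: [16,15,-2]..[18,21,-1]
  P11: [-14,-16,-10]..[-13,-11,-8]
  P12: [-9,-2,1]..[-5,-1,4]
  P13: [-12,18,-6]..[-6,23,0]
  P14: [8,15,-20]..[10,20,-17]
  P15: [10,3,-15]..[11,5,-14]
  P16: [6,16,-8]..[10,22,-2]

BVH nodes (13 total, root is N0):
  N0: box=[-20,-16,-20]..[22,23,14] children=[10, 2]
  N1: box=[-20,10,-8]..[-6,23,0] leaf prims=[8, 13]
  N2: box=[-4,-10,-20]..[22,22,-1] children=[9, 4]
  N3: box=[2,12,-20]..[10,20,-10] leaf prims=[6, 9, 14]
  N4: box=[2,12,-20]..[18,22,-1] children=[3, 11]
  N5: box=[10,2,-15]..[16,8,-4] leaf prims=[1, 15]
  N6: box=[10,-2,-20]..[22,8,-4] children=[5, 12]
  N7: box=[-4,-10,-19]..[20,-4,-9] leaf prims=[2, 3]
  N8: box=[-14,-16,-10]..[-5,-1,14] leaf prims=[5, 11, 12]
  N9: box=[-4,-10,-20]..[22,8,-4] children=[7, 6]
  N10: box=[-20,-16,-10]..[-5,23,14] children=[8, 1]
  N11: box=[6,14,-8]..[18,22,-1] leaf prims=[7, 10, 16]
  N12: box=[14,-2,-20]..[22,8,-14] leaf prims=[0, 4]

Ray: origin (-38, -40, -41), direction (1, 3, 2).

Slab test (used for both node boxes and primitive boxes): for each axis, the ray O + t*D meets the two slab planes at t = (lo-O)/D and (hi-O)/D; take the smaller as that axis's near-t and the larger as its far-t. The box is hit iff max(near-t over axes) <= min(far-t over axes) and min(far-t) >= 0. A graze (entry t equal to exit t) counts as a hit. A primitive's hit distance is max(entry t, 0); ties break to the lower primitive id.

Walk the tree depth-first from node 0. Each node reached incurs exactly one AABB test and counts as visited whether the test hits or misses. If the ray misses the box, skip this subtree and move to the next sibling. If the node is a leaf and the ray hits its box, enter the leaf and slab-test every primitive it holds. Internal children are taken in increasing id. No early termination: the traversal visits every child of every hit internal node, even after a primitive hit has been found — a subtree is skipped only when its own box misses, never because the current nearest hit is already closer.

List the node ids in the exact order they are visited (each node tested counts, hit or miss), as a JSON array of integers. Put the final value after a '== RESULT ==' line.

Traverse from the root:
N0 x:[18,60] y:[8,21] z:[21/2,55/2] -> hit [18,21], descend [2, 10]
  N2 x:[34,60] y:[10,62/3] z:[21/2,20] -> miss, prune
  N10 x:[18,33] y:[8,21] z:[31/2,55/2] -> hit [18,21], descend [1, 8]
    N1 x:[18,32] y:[50/3,21] z:[33/2,41/2] -> hit [18,41/2] leaf, test {P8@t=18, P13(miss)}
    N8 x:[24,33] y:[8,13] z:[31/2,55/2] -> miss, prune

5 AABB tests over nodes [0, 2, 10, 1, 8]; 1 leaf entered; closest P8.

== RESULT ==
[0, 2, 10, 1, 8]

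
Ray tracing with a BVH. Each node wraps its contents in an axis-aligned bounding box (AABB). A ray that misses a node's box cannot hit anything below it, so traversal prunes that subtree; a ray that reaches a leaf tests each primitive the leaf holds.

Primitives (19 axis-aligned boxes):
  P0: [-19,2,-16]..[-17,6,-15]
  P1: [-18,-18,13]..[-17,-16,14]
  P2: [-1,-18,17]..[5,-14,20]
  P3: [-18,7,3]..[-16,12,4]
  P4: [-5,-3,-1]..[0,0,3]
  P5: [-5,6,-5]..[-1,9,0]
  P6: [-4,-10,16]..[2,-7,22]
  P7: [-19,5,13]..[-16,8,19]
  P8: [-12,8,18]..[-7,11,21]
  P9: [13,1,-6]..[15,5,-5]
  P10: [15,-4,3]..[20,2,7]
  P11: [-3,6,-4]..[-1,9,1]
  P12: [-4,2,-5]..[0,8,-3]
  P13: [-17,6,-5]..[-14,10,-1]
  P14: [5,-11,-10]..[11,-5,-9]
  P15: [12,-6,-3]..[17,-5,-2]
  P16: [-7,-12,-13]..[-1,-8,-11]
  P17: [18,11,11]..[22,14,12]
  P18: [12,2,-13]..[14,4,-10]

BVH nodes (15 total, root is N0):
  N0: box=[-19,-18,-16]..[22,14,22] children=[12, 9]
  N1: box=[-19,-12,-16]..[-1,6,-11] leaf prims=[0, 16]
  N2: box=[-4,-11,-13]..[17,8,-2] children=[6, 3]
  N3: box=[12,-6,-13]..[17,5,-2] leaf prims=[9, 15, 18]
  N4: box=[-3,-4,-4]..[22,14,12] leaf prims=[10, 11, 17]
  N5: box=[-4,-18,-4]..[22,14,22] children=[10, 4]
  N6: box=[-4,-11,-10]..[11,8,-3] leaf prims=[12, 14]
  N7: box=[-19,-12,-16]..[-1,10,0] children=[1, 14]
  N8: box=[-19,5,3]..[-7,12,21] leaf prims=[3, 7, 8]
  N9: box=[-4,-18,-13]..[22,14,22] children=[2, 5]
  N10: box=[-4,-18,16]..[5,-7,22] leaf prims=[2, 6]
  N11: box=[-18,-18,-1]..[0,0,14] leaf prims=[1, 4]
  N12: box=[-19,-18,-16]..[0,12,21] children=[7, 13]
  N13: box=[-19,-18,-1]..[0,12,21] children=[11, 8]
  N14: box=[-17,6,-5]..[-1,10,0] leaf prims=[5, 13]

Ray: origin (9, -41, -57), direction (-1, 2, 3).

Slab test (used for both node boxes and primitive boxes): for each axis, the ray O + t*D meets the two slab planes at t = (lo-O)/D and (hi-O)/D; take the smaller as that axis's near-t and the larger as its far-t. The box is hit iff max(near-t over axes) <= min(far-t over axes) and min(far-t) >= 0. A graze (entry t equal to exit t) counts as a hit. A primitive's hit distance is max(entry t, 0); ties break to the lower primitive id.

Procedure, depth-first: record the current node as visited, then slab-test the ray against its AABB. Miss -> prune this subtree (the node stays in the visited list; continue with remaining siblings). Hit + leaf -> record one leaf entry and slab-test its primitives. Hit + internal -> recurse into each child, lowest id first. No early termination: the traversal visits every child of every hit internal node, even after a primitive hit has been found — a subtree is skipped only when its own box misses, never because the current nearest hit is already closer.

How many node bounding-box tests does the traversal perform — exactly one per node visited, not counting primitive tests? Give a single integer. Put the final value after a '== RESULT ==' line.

Walk:
N0 x:[-13,28] y:[23/2,55/2] z:[41/3,79/3] -> hit [41/3,79/3], descend [9, 12]
  N9 x:[-13,13] y:[23/2,55/2] z:[44/3,79/3] -> miss, prune
  N12 x:[9,28] y:[23/2,53/2] z:[41/3,26] -> hit [41/3,26], descend [7, 13]
    N7 x:[10,28] y:[29/2,51/2] z:[41/3,19] -> hit [29/2,19], descend [1, 14]
      N1 x:[10,28] y:[29/2,47/2] z:[41/3,46/3] -> hit [29/2,46/3] leaf, test {P0(miss), P16@t=44/3}
      N14 x:[10,26] y:[47/2,51/2] z:[52/3,19] -> miss, prune
    N13 x:[9,28] y:[23/2,53/2] z:[56/3,26] -> hit [56/3,26], descend [8, 11]
      N8 x:[16,28] y:[23,53/2] z:[20,26] -> hit [23,26] leaf, test {P3(miss), P7(miss), P8(miss)}
      N11 x:[9,27] y:[23/2,41/2] z:[56/3,71/3] -> hit [56/3,41/2] leaf, test {P1(miss), P4(miss)}

9 AABB tests over nodes [0, 9, 12, 7, 1, 14, 13, 8, 11]; 3 leaves entered; closest P16.

== RESULT ==
9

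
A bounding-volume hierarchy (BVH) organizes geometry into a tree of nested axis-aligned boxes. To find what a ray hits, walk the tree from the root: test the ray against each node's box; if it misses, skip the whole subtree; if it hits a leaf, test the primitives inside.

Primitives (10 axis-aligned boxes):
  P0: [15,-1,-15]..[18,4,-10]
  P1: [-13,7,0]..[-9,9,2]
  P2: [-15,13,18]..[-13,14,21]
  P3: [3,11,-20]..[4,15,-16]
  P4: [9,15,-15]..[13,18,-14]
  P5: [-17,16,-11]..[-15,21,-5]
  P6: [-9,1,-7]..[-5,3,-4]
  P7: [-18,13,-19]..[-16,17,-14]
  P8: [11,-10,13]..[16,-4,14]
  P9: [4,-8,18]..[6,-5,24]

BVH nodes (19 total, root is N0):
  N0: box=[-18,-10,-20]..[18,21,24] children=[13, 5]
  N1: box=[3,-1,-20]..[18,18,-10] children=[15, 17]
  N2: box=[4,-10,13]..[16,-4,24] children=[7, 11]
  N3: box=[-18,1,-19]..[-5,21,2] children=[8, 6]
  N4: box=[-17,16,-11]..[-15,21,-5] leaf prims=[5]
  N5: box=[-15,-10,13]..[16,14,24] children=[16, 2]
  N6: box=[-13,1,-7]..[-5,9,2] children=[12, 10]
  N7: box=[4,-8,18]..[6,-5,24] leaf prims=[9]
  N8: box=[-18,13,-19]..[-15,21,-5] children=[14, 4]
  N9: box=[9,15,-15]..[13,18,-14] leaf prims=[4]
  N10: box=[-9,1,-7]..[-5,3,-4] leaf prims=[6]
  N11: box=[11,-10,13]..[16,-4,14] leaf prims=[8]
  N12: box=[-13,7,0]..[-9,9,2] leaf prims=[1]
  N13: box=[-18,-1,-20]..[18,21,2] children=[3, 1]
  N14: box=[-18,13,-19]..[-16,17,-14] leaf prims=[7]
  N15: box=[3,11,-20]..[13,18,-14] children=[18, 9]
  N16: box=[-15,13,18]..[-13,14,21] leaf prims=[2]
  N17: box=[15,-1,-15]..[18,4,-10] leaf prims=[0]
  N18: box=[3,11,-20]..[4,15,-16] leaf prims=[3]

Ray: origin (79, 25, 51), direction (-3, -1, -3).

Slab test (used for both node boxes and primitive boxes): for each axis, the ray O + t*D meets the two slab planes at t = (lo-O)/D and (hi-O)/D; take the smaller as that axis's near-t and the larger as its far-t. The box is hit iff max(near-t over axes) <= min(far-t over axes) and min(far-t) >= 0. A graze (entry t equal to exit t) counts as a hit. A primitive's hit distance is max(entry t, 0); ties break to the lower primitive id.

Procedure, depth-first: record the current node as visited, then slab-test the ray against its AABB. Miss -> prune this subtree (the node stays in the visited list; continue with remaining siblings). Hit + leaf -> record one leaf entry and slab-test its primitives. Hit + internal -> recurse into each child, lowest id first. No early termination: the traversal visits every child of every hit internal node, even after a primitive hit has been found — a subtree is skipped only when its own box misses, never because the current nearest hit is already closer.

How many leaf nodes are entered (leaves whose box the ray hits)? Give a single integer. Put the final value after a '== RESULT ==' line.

Walk:
N0 x:[61/3,97/3] y:[4,35] z:[9,71/3] -> hit [61/3,71/3], descend [5, 13]
  N5 x:[21,94/3] y:[11,35] z:[9,38/3] -> miss, prune
  N13 x:[61/3,97/3] y:[4,26] z:[49/3,71/3] -> hit [61/3,71/3], descend [1, 3]
    N1 x:[61/3,76/3] y:[7,26] z:[61/3,71/3] -> hit [61/3,71/3], descend [15, 17]
      N15 x:[22,76/3] y:[7,14] z:[65/3,71/3] -> miss, prune
      N17 x:[61/3,64/3] y:[21,26] z:[61/3,22] -> hit [21,64/3] leaf, test {P0@t=21}
    N3 x:[28,97/3] y:[4,24] z:[49/3,70/3] -> miss, prune

order=[0, 5, 13, 1, 15, 17, 3]  |boxes|=7  |leaves|=1  hit=P0

== RESULT ==
1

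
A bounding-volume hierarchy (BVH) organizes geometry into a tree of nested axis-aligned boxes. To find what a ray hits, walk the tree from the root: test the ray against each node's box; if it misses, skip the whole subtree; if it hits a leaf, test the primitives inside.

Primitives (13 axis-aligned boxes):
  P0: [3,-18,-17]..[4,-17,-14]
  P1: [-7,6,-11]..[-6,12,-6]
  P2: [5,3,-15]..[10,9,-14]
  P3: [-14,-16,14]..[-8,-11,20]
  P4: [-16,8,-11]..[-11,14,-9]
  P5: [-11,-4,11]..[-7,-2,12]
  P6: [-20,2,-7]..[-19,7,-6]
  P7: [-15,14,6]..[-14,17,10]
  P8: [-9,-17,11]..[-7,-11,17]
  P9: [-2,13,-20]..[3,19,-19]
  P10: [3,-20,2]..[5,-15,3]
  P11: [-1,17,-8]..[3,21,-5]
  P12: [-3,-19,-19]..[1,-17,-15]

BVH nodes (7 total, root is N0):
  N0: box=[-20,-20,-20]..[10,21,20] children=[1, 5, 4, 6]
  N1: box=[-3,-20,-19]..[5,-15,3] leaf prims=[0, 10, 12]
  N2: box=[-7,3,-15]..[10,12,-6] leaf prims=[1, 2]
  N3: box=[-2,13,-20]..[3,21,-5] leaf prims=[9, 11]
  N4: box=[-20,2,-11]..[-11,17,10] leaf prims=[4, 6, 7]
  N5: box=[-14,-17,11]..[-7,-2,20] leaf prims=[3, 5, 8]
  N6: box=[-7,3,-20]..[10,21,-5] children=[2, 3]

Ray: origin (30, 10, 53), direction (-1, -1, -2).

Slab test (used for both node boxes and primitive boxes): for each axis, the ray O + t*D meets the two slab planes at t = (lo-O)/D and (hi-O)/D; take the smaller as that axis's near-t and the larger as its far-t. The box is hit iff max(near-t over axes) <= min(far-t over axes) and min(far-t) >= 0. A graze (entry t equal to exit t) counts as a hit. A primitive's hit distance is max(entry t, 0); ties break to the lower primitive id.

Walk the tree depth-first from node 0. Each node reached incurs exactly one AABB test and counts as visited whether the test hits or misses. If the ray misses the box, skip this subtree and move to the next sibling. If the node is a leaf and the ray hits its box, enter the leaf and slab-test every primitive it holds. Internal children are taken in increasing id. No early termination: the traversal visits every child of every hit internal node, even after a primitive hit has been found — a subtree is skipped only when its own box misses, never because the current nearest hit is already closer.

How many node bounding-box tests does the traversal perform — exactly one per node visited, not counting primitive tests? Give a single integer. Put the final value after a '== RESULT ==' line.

Walk:
N0 x:[20,50] y:[-11,30] z:[33/2,73/2] -> hit [20,30], descend [1, 4, 5, 6]
  N1 x:[25,33] y:[25,30] z:[25,36] -> hit [25,30] leaf, test {P0(miss), P10@t=25, P12(miss)}
  N4 x:[41,50] y:[-7,8] z:[43/2,32] -> miss, prune
  N5 x:[37,44] y:[12,27] z:[33/2,21] -> miss, prune
  N6 x:[20,37] y:[-11,7] z:[29,73/2] -> miss, prune

Summary -> nodes [0, 1, 4, 5, 6]; box-tests=5; leaf-entries=1; first=P10

== RESULT ==
5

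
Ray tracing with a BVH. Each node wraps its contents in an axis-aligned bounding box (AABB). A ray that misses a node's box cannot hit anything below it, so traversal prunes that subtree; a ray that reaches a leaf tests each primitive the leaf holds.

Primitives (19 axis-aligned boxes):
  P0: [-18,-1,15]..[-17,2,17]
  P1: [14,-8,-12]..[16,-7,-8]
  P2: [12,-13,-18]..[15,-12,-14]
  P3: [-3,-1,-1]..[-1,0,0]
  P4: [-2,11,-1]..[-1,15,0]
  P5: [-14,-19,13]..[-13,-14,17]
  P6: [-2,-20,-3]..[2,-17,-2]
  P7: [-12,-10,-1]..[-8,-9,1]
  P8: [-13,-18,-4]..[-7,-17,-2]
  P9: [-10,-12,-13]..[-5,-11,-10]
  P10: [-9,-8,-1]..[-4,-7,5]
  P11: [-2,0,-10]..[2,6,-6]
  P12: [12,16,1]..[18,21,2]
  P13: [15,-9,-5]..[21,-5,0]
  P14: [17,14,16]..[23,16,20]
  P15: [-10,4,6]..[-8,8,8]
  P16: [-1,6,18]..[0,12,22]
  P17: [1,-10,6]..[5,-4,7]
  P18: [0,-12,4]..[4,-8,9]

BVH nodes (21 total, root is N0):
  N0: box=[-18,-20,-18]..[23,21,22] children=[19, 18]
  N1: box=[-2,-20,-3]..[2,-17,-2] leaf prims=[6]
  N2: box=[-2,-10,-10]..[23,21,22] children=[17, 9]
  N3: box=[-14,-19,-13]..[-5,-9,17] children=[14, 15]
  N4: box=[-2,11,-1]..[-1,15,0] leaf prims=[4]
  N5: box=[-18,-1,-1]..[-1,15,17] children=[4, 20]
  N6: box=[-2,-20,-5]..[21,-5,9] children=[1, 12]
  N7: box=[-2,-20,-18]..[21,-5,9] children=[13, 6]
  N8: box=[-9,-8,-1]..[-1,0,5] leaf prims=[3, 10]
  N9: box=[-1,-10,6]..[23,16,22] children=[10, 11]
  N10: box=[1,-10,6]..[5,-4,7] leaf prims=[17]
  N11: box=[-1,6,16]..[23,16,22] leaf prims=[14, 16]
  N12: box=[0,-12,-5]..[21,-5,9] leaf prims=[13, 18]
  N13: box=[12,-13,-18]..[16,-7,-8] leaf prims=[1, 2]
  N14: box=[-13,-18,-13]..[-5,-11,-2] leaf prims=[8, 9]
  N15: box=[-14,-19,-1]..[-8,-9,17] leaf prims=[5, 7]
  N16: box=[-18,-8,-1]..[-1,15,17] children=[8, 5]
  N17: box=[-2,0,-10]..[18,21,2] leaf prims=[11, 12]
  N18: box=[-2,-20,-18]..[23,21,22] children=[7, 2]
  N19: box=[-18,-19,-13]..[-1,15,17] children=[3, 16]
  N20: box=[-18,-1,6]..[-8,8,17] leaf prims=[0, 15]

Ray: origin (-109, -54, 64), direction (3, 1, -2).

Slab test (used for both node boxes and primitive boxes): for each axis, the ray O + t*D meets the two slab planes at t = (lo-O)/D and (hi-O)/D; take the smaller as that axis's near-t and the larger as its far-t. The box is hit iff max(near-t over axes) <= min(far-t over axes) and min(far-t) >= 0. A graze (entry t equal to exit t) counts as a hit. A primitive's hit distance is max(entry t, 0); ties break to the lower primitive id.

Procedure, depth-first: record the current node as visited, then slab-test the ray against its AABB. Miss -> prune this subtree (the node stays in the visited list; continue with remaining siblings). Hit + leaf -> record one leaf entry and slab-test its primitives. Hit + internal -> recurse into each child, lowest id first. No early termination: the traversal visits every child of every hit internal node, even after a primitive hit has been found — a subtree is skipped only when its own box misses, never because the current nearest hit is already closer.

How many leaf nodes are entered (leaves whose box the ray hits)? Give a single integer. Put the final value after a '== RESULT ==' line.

Traverse from the root:
N0 x:[91/3,44] y:[34,75] z:[21,41] -> hit [34,41], descend [18, 19]
  N18 x:[107/3,44] y:[34,75] z:[21,41] -> hit [107/3,41], descend [2, 7]
    N2 x:[107/3,44] y:[44,75] z:[21,37] -> miss, prune
    N7 x:[107/3,130/3] y:[34,49] z:[55/2,41] -> hit [107/3,41], descend [6, 13]
      N6 x:[107/3,130/3] y:[34,49] z:[55/2,69/2] -> miss, prune
      N13 x:[121/3,125/3] y:[41,47] z:[36,41] -> hit [41,41] leaf, test {P1(miss), P2@t=41}
  N19 x:[91/3,36] y:[35,69] z:[47/2,77/2] -> hit [35,36], descend [3, 16]
    N3 x:[95/3,104/3] y:[35,45] z:[47/2,77/2] -> miss, prune
    N16 x:[91/3,36] y:[46,69] z:[47/2,65/2] -> miss, prune

9 AABB tests over nodes [0, 18, 2, 7, 6, 13, 19, 3, 16]; 1 leaf entered; closest P2.

== RESULT ==
1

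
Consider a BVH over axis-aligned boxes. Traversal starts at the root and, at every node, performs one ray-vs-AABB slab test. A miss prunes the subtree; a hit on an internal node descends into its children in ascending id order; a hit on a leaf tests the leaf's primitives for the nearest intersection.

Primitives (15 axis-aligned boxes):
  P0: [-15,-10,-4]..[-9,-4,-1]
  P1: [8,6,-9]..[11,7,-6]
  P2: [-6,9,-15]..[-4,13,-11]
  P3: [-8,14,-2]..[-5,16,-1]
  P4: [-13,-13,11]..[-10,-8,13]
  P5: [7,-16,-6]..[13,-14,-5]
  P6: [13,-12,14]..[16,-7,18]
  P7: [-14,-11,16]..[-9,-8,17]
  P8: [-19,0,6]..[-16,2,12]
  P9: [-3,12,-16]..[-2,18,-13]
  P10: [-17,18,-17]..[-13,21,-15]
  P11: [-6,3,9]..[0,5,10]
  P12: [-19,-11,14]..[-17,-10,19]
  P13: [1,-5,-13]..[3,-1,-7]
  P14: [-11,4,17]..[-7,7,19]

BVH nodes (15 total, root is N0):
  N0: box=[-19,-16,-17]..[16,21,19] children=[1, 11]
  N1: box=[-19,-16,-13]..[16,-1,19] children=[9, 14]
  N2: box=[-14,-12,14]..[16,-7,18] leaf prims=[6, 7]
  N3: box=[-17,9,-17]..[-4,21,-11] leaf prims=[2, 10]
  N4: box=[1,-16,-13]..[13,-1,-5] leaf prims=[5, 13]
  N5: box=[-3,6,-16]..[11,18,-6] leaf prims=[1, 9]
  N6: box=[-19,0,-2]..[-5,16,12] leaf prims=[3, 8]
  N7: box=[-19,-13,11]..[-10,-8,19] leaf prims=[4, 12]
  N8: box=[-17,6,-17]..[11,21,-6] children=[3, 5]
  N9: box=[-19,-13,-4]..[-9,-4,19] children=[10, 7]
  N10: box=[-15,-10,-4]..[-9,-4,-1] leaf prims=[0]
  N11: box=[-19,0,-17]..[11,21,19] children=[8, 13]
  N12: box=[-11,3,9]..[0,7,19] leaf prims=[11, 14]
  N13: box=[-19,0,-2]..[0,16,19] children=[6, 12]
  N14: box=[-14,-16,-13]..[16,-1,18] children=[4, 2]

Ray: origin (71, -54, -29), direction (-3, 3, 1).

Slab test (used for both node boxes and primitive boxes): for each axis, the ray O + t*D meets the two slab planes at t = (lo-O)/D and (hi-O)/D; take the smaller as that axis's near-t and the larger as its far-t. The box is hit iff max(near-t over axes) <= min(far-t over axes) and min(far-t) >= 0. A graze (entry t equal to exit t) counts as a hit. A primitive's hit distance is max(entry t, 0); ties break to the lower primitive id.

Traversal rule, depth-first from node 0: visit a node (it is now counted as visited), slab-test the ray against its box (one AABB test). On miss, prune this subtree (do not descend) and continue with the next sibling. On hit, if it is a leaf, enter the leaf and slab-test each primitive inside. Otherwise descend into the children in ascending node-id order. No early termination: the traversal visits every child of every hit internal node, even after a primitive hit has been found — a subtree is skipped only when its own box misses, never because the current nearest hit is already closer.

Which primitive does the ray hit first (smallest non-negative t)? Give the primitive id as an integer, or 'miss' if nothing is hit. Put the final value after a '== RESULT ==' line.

Trace the traversal:
N0 x:[55/3,30] y:[38/3,25] z:[12,48] -> hit [55/3,25], descend [1, 11]
  N1 x:[55/3,30] y:[38/3,53/3] z:[16,48] -> miss, prune
  N11 x:[20,30] y:[18,25] z:[12,48] -> hit [20,25], descend [8, 13]
    N8 x:[20,88/3] y:[20,25] z:[12,23] -> hit [20,23], descend [3, 5]
      N3 x:[25,88/3] y:[21,25] z:[12,18] -> miss, prune
      N5 x:[20,74/3] y:[20,24] z:[13,23] -> hit [20,23] leaf, test {P1@t=20, P9(miss)}
    N13 x:[71/3,30] y:[18,70/3] z:[27,48] -> miss, prune

order=[0, 1, 11, 8, 3, 5, 13]  |boxes|=7  |leaves|=1  hit=P1

== RESULT ==
1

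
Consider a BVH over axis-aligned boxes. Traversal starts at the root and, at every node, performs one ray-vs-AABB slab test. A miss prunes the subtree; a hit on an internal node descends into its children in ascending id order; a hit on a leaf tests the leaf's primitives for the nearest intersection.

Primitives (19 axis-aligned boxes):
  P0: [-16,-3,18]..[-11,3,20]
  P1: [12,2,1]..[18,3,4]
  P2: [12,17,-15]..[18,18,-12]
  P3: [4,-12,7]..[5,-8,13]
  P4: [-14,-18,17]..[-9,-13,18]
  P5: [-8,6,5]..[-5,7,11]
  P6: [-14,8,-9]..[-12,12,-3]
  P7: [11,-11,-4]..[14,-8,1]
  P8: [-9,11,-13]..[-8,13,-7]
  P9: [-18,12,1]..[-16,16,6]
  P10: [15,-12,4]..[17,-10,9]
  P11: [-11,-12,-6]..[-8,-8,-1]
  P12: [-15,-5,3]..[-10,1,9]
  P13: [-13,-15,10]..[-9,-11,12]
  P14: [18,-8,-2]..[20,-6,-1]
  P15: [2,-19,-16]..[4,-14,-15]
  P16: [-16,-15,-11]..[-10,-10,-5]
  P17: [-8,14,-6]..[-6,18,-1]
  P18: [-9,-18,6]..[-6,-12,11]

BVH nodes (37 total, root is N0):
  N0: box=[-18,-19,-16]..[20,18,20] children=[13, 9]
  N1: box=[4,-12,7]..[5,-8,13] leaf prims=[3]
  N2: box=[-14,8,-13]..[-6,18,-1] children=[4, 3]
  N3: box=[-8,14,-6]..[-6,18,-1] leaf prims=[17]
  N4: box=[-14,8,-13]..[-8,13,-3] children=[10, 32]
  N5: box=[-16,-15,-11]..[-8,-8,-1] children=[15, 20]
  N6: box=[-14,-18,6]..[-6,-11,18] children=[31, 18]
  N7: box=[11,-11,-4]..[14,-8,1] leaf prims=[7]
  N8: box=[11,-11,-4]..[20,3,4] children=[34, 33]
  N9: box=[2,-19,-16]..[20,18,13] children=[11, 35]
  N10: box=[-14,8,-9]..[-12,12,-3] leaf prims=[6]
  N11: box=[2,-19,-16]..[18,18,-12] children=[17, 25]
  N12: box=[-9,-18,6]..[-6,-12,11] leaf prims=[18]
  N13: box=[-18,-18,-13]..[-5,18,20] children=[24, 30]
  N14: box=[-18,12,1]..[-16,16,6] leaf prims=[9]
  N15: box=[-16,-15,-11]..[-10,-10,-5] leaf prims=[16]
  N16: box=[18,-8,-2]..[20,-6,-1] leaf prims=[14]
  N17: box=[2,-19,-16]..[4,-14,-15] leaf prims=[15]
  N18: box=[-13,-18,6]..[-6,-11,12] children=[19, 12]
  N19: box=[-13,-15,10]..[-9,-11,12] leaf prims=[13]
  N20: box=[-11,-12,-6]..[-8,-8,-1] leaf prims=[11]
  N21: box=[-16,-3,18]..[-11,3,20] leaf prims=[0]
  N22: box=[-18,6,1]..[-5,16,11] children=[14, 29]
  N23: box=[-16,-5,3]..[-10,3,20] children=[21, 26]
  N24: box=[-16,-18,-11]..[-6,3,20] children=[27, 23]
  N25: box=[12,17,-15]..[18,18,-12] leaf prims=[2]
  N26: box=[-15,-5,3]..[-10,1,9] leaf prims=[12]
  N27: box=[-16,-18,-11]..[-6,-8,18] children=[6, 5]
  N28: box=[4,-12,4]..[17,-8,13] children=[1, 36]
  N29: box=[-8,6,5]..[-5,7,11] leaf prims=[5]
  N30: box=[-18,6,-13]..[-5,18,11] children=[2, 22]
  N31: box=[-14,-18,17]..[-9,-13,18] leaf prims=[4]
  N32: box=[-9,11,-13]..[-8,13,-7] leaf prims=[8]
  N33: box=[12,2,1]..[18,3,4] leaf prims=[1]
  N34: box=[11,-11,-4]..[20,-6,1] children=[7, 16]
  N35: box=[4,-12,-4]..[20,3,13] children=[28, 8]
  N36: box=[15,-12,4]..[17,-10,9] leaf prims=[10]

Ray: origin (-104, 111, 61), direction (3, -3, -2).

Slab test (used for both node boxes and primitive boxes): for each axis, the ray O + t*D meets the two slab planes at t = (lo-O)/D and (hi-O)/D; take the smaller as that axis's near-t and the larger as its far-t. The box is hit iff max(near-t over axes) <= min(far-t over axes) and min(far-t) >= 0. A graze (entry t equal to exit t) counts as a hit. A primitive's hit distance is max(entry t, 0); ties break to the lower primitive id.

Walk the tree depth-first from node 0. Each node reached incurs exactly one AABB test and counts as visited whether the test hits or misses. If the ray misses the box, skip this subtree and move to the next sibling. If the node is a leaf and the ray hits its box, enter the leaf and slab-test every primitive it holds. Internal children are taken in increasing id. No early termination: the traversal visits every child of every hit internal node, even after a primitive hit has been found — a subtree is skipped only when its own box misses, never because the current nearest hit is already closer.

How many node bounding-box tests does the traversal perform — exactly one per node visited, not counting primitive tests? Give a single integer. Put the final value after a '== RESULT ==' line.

Traverse from the root:
N0 x:[86/3,124/3] y:[31,130/3] z:[41/2,77/2] -> hit [31,77/2], descend [9, 13]
  N9 x:[106/3,124/3] y:[31,130/3] z:[24,77/2] -> hit [106/3,77/2], descend [11, 35]
    N11 x:[106/3,122/3] y:[31,130/3] z:[73/2,77/2] -> hit [73/2,77/2], descend [17, 25]
      N17 x:[106/3,36] y:[125/3,130/3] z:[38,77/2] -> miss, prune
      N25 x:[116/3,122/3] y:[31,94/3] z:[73/2,38] -> miss, prune
    N35 x:[36,124/3] y:[36,41] z:[24,65/2] -> miss, prune
  N13 x:[86/3,33] y:[31,43] z:[41/2,37] -> hit [31,33], descend [24, 30]
    N24 x:[88/3,98/3] y:[36,43] z:[41/2,36] -> miss, prune
    N30 x:[86/3,33] y:[31,35] z:[25,37] -> hit [31,33], descend [2, 22]
      N2 x:[30,98/3] y:[31,103/3] z:[31,37] -> hit [31,98/3], descend [3, 4]
        N3 x:[32,98/3] y:[31,97/3] z:[31,67/2] -> hit [32,97/3] leaf, test {P17@t=32}
        N4 x:[30,32] y:[98/3,103/3] z:[32,37] -> miss, prune
      N22 x:[86/3,33] y:[95/3,35] z:[25,30] -> miss, prune

Visited [0, 9, 11, 17, 25, 35, 13, 24, 30, 2, 3, 4, 22]. Tests: 13 box, 1 leaf. Nearest: P17.

== RESULT ==
13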